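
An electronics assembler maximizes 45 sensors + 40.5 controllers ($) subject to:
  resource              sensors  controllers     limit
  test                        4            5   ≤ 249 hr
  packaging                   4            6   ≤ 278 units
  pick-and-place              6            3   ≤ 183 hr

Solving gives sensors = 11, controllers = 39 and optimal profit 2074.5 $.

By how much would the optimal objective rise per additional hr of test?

At the optimum: test uses 239 of 249 (slack = 10); packaging uses 278 of 278 (binding); pick-and-place uses 183 of 183 (binding).
Since test is not tight, its dual is 0.
From A_Bᵀ y = c: 4·y_packaging + 6·y_pick-and-place = 45; 6·y_packaging + 3·y_pick-and-place = 40.5.
→ y_packaging = 4.5 and y_pick-and-place = 4.5.
Shadow price of test = 0.

0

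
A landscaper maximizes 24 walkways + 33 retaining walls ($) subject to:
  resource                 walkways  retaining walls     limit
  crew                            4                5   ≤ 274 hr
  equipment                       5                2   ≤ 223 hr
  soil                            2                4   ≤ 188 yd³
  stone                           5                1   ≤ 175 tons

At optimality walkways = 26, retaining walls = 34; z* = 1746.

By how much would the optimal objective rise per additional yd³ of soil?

Binding: crew and soil. Non-binding: equipment (25 unused), stone (11 unused).
Slack constraints have shadow price 0 (complementary slackness).
The binding rows give the dual system: 4·y_crew + 2·y_soil = 24 and 5·y_crew + 4·y_soil = 33.
This yields shadow prices y_crew = 5, y_soil = 2.
Shadow price of soil = 2.

2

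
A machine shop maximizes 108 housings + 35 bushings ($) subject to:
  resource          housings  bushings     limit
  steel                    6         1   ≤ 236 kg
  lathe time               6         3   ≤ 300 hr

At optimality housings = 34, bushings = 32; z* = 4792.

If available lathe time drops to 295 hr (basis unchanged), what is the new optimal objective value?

4749.5

Check each constraint at x*: steel 236/236 (tight); lathe time 300/300 (tight).
The binding rows give the dual system: 6·y_steel + 6·y_lathe time = 108 and 1·y_steel + 3·y_lathe time = 35.
→ y_steel = 9.5 and y_lathe time = 8.5.
Δz = y_lathe time·Δb = 8.5 × (-5) = -42.5, so new z* = 4792 − 42.5 = 4749.5.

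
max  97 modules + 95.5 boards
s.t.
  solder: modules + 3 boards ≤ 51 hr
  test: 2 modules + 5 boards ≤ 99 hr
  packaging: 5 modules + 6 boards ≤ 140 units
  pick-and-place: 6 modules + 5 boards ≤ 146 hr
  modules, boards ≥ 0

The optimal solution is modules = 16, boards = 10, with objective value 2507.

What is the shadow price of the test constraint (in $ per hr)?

At the optimum: solder uses 46 of 51 (slack = 5); test uses 82 of 99 (slack = 17); packaging uses 140 of 140 (binding); pick-and-place uses 146 of 146 (binding).
Slack constraints have shadow price 0 (complementary slackness).
Dual feasibility on the basic columns requires 5·y_packaging + 6·y_pick-and-place = 97, 6·y_packaging + 5·y_pick-and-place = 95.5.
Solving: y_packaging = 8, y_pick-and-place = 9.5.
Shadow price of test = 0.

0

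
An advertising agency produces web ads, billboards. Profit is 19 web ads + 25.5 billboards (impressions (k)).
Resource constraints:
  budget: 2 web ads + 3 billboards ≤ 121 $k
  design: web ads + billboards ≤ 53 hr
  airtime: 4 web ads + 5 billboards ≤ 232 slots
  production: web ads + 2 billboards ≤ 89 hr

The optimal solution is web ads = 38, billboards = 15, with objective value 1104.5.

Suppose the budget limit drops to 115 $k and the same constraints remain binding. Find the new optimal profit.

At the optimum: budget uses 121 of 121 (binding); design uses 53 of 53 (binding); airtime uses 227 of 232 (slack = 5); production uses 68 of 89 (slack = 21).
Since airtime, production are not tight, their duals are 0.
From A_Bᵀ y = c: 2·y_budget + 1·y_design = 19; 3·y_budget + 1·y_design = 25.5.
Solving: y_budget = 6.5, y_design = 6.
Δz = y_budget·Δb = 6.5 × (-6) = -39, so new z* = 1104.5 − 39 = 1065.5.

1065.5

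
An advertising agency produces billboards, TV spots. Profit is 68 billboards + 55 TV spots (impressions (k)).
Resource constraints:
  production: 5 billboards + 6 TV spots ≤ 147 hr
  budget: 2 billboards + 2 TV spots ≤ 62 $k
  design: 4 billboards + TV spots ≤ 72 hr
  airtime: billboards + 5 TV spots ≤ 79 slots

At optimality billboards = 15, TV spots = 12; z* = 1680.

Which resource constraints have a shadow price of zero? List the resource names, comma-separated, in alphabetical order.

production: 147/147 (binding)
budget: 54/62 (slack 8)
design: 72/72 (binding)
airtime: 75/79 (slack 4)
By complementary slackness, a constraint with positive slack has shadow price 0 → airtime, budget.

airtime, budget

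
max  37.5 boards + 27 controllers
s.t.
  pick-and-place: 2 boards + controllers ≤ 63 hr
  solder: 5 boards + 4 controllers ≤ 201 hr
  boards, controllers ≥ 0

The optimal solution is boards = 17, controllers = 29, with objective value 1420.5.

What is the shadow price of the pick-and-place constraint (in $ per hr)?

Both pick-and-place and solder are binding at x*.
The binding rows give the dual system: 2·y_pick-and-place + 5·y_solder = 37.5 and 1·y_pick-and-place + 4·y_solder = 27.
This yields shadow prices y_pick-and-place = 5, y_solder = 5.5.
Shadow price of pick-and-place = 5.

5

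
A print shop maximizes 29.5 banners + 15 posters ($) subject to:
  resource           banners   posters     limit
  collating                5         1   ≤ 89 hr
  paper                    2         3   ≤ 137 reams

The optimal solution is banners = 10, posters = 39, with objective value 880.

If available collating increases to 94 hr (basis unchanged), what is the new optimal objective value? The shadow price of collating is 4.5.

902.5

Δb = 5, so new z* = 880 + (4.5)·(5) = 880 + 22.5 = 902.5.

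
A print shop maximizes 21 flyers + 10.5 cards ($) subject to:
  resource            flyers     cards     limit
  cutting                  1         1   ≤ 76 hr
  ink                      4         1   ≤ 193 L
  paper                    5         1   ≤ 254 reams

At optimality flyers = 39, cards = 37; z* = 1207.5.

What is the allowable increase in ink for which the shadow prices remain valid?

Binding constraints: cutting, ink. The basis is B = [[1,1],[4,1]] with det -3.
Per unit increase in ink, x* moves by d = (0.3333, -0.3333).
The basis stays optimal until paper becomes binding; allowable increase = 16.5 L.

16.5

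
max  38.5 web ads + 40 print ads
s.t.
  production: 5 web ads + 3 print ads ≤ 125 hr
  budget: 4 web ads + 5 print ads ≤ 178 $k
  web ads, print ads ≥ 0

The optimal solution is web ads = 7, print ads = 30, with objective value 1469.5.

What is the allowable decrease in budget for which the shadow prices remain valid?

Binding constraints: production, budget. The basis is B = [[5,3],[4,5]] with det 13.
Per unit decrease in budget, x* moves by d = (0.2308, -0.3846).
The basis stays optimal until print ads reaches 0; allowable decrease = 78 $k.

78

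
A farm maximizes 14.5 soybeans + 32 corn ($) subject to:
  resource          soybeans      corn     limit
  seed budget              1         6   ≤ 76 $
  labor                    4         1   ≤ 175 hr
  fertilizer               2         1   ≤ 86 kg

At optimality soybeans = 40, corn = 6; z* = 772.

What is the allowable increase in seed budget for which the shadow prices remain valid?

Binding constraints: seed budget, fertilizer. The basis is B = [[1,6],[2,1]] with det -11.
Per unit increase in seed budget, x* moves by d = (-0.0909, 0.1818).
The basis stays optimal until soybeans reaches 0; allowable increase = 440 $.

440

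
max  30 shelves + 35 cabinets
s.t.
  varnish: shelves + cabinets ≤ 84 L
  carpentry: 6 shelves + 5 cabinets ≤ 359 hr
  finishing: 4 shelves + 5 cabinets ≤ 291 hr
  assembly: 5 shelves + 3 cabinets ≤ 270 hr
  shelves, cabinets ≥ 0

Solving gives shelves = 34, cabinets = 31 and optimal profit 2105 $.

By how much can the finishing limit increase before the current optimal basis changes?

68

Binding constraints: carpentry, finishing. The basis is B = [[6,5],[4,5]] with det 10.
Per unit increase in finishing, x* moves by d = (-0.5, 0.6).
The basis stays optimal until shelves reaches 0; allowable increase = 68 hr.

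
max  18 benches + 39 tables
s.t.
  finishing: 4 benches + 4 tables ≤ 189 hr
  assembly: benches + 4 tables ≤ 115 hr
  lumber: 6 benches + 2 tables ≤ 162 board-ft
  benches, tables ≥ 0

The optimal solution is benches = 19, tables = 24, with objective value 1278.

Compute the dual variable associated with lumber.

Binding: assembly and lumber. Non-binding: finishing (17 unused).
Since finishing is not tight, its dual is 0.
Dual feasibility on the basic columns requires 1·y_assembly + 6·y_lumber = 18, 4·y_assembly + 2·y_lumber = 39.
This yields shadow prices y_assembly = 9, y_lumber = 1.5.
Shadow price of lumber = 1.5.

1.5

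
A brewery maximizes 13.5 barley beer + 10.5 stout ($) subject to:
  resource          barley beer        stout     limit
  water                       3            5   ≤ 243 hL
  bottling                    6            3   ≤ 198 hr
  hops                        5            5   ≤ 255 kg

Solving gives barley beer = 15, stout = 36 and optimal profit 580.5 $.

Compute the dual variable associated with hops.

Check each constraint at x*: water 225/243 (slack 18); bottling 198/198 (tight); hops 255/255 (tight).
Since water is not tight, its dual is 0.
From A_Bᵀ y = c: 6·y_bottling + 5·y_hops = 13.5; 3·y_bottling + 5·y_hops = 10.5.
→ y_bottling = 1 and y_hops = 1.5.
Shadow price of hops = 1.5.

1.5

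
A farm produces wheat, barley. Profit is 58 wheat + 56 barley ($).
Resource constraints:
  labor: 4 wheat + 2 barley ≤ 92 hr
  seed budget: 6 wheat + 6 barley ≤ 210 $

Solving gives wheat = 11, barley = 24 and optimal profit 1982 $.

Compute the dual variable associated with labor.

Both labor and seed budget are binding at x*.
The binding rows give the dual system: 4·y_labor + 6·y_seed budget = 58 and 2·y_labor + 6·y_seed budget = 56.
Solving: y_labor = 1, y_seed budget = 9.
Shadow price of labor = 1.

1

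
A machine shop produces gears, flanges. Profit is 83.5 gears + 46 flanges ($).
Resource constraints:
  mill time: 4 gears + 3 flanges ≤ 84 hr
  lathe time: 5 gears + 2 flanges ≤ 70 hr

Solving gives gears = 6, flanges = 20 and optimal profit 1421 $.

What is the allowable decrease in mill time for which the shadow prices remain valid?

28

Binding constraints: mill time, lathe time. The basis is B = [[4,3],[5,2]] with det -7.
Per unit decrease in mill time, x* moves by d = (0.2857, -0.7143).
The basis stays optimal until flanges reaches 0; allowable decrease = 28 hr.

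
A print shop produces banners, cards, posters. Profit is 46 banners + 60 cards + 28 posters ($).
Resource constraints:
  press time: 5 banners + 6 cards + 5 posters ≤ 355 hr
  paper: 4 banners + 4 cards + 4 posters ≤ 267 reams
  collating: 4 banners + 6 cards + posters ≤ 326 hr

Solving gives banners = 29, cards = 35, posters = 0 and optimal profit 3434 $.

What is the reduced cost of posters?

-6

Binding: press time and collating. Non-binding: paper (11 unused).
By complementary slackness, y = 0 for the non-binding constraint.
Dual feasibility on the basic columns requires 5·y_press time + 4·y_collating = 46, 6·y_press time + 6·y_collating = 60.
→ y_press time = 6 and y_collating = 4.
Reduced cost of posters: c₃ − yᵀa₃ = 28 − (6·5 + 4·1) = 28 − 34 = -6.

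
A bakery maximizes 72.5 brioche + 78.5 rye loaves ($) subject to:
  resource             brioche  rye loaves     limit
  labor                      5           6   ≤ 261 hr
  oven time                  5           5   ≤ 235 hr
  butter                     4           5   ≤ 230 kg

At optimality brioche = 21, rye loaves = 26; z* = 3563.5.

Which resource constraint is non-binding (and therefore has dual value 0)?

labor: 261/261 (binding)
oven time: 235/235 (binding)
butter: 214/230 (slack 16)
By complementary slackness, a constraint with positive slack has shadow price 0 → butter.

butter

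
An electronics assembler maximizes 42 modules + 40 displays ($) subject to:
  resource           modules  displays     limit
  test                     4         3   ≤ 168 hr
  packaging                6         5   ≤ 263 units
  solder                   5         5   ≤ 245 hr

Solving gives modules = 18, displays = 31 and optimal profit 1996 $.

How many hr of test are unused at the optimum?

test used = 4·18 + 3·31 = 165; slack = 168 − 165 = 3.

3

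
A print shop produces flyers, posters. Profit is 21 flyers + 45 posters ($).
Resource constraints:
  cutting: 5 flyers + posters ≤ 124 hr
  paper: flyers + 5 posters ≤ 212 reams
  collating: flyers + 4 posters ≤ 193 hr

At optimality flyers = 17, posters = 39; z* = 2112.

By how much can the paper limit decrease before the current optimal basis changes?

187.2

Binding constraints: cutting, paper. The basis is B = [[5,1],[1,5]] with det 24.
Per unit decrease in paper, x* moves by d = (0.0417, -0.2083).
The basis stays optimal until posters reaches 0; allowable decrease = 187.2 reams.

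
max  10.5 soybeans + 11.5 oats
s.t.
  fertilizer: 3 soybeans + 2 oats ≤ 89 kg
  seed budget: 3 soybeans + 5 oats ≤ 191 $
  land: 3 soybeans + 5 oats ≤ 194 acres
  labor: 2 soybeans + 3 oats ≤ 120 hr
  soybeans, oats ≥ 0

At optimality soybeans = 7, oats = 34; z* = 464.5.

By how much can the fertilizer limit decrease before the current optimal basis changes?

Binding constraints: fertilizer, seed budget. The basis is B = [[3,2],[3,5]] with det 9.
Per unit decrease in fertilizer, x* moves by d = (-0.5556, 0.3333).
The basis stays optimal until soybeans reaches 0; allowable decrease = 12.6 kg.

12.6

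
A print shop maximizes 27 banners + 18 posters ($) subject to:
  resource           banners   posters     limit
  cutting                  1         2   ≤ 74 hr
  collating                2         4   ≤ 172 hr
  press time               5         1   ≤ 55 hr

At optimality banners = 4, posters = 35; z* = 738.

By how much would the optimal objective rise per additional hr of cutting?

7

Check each constraint at x*: cutting 74/74 (tight); collating 148/172 (slack 24); press time 55/55 (tight).
By complementary slackness, y = 0 for the non-binding constraint.
From A_Bᵀ y = c: 1·y_cutting + 5·y_press time = 27; 2·y_cutting + 1·y_press time = 18.
Solving: y_cutting = 7, y_press time = 4.
Shadow price of cutting = 7.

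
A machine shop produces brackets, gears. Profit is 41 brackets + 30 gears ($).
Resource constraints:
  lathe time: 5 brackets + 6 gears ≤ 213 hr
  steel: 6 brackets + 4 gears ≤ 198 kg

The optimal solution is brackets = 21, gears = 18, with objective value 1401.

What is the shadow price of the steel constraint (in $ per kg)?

6

At the optimum: lathe time uses 213 of 213 (binding); steel uses 198 of 198 (binding).
From A_Bᵀ y = c: 5·y_lathe time + 6·y_steel = 41; 6·y_lathe time + 4·y_steel = 30.
This yields shadow prices y_lathe time = 1, y_steel = 6.
Shadow price of steel = 6.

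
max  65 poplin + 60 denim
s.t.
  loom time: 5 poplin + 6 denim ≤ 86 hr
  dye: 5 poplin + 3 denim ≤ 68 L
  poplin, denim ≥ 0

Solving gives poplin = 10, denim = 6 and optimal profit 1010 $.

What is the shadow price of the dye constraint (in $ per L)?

6

Both loom time and dye are binding at x*.
From A_Bᵀ y = c: 5·y_loom time + 5·y_dye = 65; 6·y_loom time + 3·y_dye = 60.
→ y_loom time = 7 and y_dye = 6.
Shadow price of dye = 6.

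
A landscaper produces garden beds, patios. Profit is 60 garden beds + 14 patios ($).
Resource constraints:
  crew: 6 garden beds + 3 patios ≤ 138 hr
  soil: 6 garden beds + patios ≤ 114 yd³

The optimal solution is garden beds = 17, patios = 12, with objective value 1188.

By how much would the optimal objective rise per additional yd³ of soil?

8

Both crew and soil are binding at x*.
Dual feasibility on the basic columns requires 6·y_crew + 6·y_soil = 60, 3·y_crew + 1·y_soil = 14.
This yields shadow prices y_crew = 2, y_soil = 8.
Shadow price of soil = 8.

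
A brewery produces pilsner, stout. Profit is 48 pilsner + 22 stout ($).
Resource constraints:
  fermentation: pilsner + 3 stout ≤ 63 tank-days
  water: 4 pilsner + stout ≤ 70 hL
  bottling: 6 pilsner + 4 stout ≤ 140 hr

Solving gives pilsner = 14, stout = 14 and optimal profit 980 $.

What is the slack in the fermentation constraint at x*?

7

fermentation used = 1·14 + 3·14 = 56; slack = 63 − 56 = 7.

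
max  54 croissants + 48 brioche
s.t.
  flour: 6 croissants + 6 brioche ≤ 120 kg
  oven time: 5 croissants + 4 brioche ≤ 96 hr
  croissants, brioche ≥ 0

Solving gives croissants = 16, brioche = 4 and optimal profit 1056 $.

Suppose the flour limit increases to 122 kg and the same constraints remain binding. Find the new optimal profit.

Check each constraint at x*: flour 120/120 (tight); oven time 96/96 (tight).
The binding rows give the dual system: 6·y_flour + 5·y_oven time = 54 and 6·y_flour + 4·y_oven time = 48.
→ y_flour = 4 and y_oven time = 6.
Δz = y_flour·Δb = 4 × (2) = 8, so new z* = 1056 + 8 = 1064.

1064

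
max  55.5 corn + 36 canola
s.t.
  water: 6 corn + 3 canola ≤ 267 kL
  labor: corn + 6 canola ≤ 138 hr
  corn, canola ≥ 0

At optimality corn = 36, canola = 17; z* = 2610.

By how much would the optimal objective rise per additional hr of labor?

Both water and labor are binding at x*.
The binding rows give the dual system: 6·y_water + 1·y_labor = 55.5 and 3·y_water + 6·y_labor = 36.
Solving: y_water = 9, y_labor = 1.5.
Shadow price of labor = 1.5.

1.5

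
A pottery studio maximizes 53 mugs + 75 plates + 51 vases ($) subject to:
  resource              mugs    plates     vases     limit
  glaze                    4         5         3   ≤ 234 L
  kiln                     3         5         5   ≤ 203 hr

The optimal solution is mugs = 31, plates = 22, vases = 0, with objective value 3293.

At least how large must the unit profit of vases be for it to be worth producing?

59

Check each constraint at x*: glaze 234/234 (tight); kiln 203/203 (tight).
Dual feasibility on the basic columns requires 4·y_glaze + 3·y_kiln = 53, 5·y_glaze + 5·y_kiln = 75.
Solving: y_glaze = 8, y_kiln = 7.
vases enters the basis when its profit ≥ yᵀa₃ = 8·3 + 7·5 = 59.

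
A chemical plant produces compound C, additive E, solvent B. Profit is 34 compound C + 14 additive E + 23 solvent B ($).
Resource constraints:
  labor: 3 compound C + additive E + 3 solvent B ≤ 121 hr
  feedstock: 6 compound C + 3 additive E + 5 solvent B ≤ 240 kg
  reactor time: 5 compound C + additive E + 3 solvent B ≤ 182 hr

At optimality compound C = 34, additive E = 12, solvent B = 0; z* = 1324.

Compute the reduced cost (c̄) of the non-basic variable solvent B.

At the optimum: labor uses 114 of 121 (slack = 7); feedstock uses 240 of 240 (binding); reactor time uses 182 of 182 (binding).
Slack constraints have shadow price 0 (complementary slackness).
The binding rows give the dual system: 6·y_feedstock + 5·y_reactor time = 34 and 3·y_feedstock + 1·y_reactor time = 14.
Solving: y_feedstock = 4, y_reactor time = 2.
Reduced cost of solvent B: c₃ − yᵀa₃ = 23 − (4·5 + 2·3) = 23 − 26 = -3.

-3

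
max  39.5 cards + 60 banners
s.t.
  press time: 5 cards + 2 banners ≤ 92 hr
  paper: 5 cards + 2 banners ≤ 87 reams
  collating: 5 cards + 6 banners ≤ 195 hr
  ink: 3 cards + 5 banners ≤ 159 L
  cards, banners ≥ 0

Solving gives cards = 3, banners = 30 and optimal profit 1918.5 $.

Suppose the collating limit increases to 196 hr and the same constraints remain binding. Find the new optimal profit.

Binding: collating and ink. Non-binding: press time (17 unused), paper (12 unused).
Since press time, paper are not tight, their duals are 0.
From A_Bᵀ y = c: 5·y_collating + 3·y_ink = 39.5; 6·y_collating + 5·y_ink = 60.
This yields shadow prices y_collating = 2.5, y_ink = 9.
Δz = y_collating·Δb = 2.5 × (1) = 2.5, so new z* = 1918.5 + 2.5 = 1921.

1921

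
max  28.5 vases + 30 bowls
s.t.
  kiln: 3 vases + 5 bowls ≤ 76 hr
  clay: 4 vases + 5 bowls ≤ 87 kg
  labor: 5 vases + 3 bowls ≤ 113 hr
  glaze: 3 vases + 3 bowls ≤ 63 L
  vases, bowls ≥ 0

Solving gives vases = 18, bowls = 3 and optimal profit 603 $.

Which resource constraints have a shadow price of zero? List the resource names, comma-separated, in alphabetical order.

kiln, labor

kiln: 69/76 (slack 7)
clay: 87/87 (binding)
labor: 99/113 (slack 14)
glaze: 63/63 (binding)
By complementary slackness, a constraint with positive slack has shadow price 0 → kiln, labor.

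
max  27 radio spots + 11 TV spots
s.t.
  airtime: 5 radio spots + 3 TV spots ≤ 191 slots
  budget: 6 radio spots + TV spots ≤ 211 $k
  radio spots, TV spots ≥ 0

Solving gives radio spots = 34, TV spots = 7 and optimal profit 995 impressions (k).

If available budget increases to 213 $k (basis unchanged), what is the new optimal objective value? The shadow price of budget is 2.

Δb = 2, so new z* = 995 + (2)·(2) = 995 + 4 = 999.

999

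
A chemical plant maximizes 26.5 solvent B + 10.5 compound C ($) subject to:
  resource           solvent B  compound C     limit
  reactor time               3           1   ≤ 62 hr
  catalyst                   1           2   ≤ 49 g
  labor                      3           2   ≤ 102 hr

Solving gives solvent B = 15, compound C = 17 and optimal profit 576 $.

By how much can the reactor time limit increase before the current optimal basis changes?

Binding constraints: reactor time, catalyst. The basis is B = [[3,1],[1,2]] with det 5.
Per unit increase in reactor time, x* moves by d = (0.4, -0.2).
The basis stays optimal until labor becomes binding; allowable increase = 28.75 hr.

28.75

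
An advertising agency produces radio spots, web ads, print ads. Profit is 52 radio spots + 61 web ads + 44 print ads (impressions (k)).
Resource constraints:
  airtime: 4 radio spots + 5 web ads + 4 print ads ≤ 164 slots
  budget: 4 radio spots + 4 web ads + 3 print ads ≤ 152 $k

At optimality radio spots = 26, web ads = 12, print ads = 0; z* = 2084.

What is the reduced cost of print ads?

-4

Check each constraint at x*: airtime 164/164 (tight); budget 152/152 (tight).
From A_Bᵀ y = c: 4·y_airtime + 4·y_budget = 52; 5·y_airtime + 4·y_budget = 61.
This yields shadow prices y_airtime = 9, y_budget = 4.
Reduced cost of print ads: c₃ − yᵀa₃ = 44 − (9·4 + 4·3) = 44 − 48 = -4.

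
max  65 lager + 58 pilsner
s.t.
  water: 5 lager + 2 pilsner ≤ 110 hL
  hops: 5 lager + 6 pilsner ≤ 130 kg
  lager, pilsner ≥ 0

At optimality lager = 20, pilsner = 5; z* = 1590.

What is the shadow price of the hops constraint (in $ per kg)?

Both water and hops are binding at x*.
Dual feasibility on the basic columns requires 5·y_water + 5·y_hops = 65, 2·y_water + 6·y_hops = 58.
This yields shadow prices y_water = 5, y_hops = 8.
Shadow price of hops = 8.

8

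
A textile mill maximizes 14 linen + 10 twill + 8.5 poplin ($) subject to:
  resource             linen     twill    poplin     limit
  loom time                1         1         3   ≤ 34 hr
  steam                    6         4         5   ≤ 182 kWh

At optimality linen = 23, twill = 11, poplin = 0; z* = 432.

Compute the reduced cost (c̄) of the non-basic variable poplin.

-7.5

Check each constraint at x*: loom time 34/34 (tight); steam 182/182 (tight).
The binding rows give the dual system: 1·y_loom time + 6·y_steam = 14 and 1·y_loom time + 4·y_steam = 10.
This yields shadow prices y_loom time = 2, y_steam = 2.
Reduced cost of poplin: c₃ − yᵀa₃ = 8.5 − (2·3 + 2·5) = 8.5 − 16 = -7.5.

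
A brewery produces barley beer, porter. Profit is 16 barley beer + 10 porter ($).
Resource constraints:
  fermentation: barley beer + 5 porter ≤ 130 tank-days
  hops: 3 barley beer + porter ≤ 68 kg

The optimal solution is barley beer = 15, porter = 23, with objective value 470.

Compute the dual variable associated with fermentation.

1

Both fermentation and hops are binding at x*.
From A_Bᵀ y = c: 1·y_fermentation + 3·y_hops = 16; 5·y_fermentation + 1·y_hops = 10.
→ y_fermentation = 1 and y_hops = 5.
Shadow price of fermentation = 1.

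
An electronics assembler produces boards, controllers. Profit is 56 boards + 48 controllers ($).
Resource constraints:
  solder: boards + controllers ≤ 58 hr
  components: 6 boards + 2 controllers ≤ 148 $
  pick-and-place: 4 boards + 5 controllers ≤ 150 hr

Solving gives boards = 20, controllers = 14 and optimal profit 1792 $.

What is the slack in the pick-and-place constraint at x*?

pick-and-place used = 4·20 + 5·14 = 150; slack = 150 − 150 = 0.

0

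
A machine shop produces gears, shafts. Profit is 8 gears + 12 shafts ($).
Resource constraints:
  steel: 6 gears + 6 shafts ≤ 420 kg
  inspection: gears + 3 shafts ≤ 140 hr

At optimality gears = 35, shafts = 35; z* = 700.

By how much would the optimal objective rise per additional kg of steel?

1

Both steel and inspection are binding at x*.
From A_Bᵀ y = c: 6·y_steel + 1·y_inspection = 8; 6·y_steel + 3·y_inspection = 12.
Solving: y_steel = 1, y_inspection = 2.
Shadow price of steel = 1.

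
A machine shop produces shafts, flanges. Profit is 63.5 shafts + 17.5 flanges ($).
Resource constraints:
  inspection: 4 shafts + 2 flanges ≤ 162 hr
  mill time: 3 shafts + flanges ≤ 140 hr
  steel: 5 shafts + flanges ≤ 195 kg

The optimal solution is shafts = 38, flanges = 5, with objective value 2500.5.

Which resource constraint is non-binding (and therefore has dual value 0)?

inspection: 162/162 (binding)
mill time: 119/140 (slack 21)
steel: 195/195 (binding)
By complementary slackness, a constraint with positive slack has shadow price 0 → mill time.

mill time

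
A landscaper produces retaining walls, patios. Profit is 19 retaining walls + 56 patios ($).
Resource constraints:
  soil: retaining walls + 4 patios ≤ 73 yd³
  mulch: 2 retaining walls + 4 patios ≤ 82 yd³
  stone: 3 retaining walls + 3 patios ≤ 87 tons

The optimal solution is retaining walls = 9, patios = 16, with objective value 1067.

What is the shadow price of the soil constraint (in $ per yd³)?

Check each constraint at x*: soil 73/73 (tight); mulch 82/82 (tight); stone 75/87 (slack 12).
Slack constraints have shadow price 0 (complementary slackness).
Dual feasibility on the basic columns requires 1·y_soil + 2·y_mulch = 19, 4·y_soil + 4·y_mulch = 56.
→ y_soil = 9 and y_mulch = 5.
Shadow price of soil = 9.

9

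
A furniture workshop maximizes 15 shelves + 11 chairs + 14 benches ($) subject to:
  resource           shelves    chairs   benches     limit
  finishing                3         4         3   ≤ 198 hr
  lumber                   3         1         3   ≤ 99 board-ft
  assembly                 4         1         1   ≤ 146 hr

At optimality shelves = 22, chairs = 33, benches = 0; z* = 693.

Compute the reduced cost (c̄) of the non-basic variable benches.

Check each constraint at x*: finishing 198/198 (tight); lumber 99/99 (tight); assembly 121/146 (slack 25).
Since assembly is not tight, its dual is 0.
The binding rows give the dual system: 3·y_finishing + 3·y_lumber = 15 and 4·y_finishing + 1·y_lumber = 11.
This yields shadow prices y_finishing = 2, y_lumber = 3.
Reduced cost of benches: c₃ − yᵀa₃ = 14 − (2·3 + 3·3) = 14 − 15 = -1.

-1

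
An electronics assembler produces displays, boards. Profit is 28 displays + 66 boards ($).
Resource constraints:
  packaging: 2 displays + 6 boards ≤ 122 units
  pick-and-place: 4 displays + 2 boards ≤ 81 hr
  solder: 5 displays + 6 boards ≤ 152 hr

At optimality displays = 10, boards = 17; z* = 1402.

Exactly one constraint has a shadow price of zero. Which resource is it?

pick-and-place

packaging: 122/122 (binding)
pick-and-place: 74/81 (slack 7)
solder: 152/152 (binding)
By complementary slackness, a constraint with positive slack has shadow price 0 → pick-and-place.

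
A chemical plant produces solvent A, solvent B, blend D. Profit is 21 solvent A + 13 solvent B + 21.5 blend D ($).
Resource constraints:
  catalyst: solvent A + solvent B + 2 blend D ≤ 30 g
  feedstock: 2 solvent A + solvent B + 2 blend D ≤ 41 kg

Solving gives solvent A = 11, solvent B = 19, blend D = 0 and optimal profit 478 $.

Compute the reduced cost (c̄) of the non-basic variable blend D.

Both catalyst and feedstock are binding at x*.
The binding rows give the dual system: 1·y_catalyst + 2·y_feedstock = 21 and 1·y_catalyst + 1·y_feedstock = 13.
→ y_catalyst = 5 and y_feedstock = 8.
Reduced cost of blend D: c₃ − yᵀa₃ = 21.5 − (5·2 + 8·2) = 21.5 − 26 = -4.5.

-4.5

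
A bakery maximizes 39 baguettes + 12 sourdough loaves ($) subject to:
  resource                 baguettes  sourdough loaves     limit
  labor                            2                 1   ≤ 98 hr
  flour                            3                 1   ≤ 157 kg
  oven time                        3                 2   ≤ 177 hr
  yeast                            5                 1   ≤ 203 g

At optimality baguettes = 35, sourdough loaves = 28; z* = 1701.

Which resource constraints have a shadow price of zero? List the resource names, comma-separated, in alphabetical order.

labor: 98/98 (binding)
flour: 133/157 (slack 24)
oven time: 161/177 (slack 16)
yeast: 203/203 (binding)
By complementary slackness, a constraint with positive slack has shadow price 0 → flour, oven time.

flour, oven time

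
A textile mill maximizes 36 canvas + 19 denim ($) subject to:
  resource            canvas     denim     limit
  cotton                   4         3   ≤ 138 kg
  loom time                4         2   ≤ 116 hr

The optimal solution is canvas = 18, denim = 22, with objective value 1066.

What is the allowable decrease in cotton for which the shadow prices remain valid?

Binding constraints: cotton, loom time. The basis is B = [[4,3],[4,2]] with det -4.
Per unit decrease in cotton, x* moves by d = (0.5, -1).
The basis stays optimal until denim reaches 0; allowable decrease = 22 kg.

22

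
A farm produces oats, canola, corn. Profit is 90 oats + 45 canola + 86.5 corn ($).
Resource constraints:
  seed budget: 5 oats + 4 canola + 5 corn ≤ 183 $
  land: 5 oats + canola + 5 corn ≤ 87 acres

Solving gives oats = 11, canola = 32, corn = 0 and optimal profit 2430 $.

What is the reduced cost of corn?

At the optimum: seed budget uses 183 of 183 (binding); land uses 87 of 87 (binding).
Dual feasibility on the basic columns requires 5·y_seed budget + 5·y_land = 90, 4·y_seed budget + 1·y_land = 45.
This yields shadow prices y_seed budget = 9, y_land = 9.
Reduced cost of corn: c₃ − yᵀa₃ = 86.5 − (9·5 + 9·5) = 86.5 − 90 = -3.5.

-3.5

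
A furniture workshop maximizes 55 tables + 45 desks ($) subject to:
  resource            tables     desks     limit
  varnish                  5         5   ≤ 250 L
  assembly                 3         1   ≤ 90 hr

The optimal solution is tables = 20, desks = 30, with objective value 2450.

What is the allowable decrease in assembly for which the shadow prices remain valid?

40

Binding constraints: varnish, assembly. The basis is B = [[5,5],[3,1]] with det -10.
Per unit decrease in assembly, x* moves by d = (-0.5, 0.5).
The basis stays optimal until tables reaches 0; allowable decrease = 40 hr.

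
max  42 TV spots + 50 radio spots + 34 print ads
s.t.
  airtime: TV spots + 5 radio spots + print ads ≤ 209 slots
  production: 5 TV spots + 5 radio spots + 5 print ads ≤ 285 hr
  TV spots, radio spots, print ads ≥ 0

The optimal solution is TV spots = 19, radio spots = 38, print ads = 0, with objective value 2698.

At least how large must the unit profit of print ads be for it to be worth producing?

Both airtime and production are binding at x*.
From A_Bᵀ y = c: 1·y_airtime + 5·y_production = 42; 5·y_airtime + 5·y_production = 50.
→ y_airtime = 2 and y_production = 8.
print ads enters the basis when its profit ≥ yᵀa₃ = 2·1 + 8·5 = 42.

42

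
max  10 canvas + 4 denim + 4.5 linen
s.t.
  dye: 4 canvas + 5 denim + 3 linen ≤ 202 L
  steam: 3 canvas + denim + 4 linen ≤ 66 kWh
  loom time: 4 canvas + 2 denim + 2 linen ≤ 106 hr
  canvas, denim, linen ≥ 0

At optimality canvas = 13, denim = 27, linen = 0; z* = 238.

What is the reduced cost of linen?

Check each constraint at x*: dye 187/202 (slack 15); steam 66/66 (tight); loom time 106/106 (tight).
Since dye is not tight, its dual is 0.
Dual feasibility on the basic columns requires 3·y_steam + 4·y_loom time = 10, 1·y_steam + 2·y_loom time = 4.
This yields shadow prices y_steam = 2, y_loom time = 1.
Reduced cost of linen: c₃ − yᵀa₃ = 4.5 − (2·4 + 1·2) = 4.5 − 10 = -5.5.

-5.5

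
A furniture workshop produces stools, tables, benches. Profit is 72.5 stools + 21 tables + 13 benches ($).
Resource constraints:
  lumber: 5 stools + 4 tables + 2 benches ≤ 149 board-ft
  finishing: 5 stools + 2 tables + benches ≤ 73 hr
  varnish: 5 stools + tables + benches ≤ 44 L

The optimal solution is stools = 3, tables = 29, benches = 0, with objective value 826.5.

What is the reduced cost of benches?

Check each constraint at x*: lumber 131/149 (slack 18); finishing 73/73 (tight); varnish 44/44 (tight).
Since lumber is not tight, its dual is 0.
From A_Bᵀ y = c: 5·y_finishing + 5·y_varnish = 72.5; 2·y_finishing + 1·y_varnish = 21.
Solving: y_finishing = 6.5, y_varnish = 8.
Reduced cost of benches: c₃ − yᵀa₃ = 13 − (6.5·1 + 8·1) = 13 − 14.5 = -1.5.

-1.5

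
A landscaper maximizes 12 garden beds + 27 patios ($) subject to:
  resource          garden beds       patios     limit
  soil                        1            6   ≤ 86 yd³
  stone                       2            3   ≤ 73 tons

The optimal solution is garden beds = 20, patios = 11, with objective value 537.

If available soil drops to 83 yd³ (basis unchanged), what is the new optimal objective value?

Both soil and stone are binding at x*.
From A_Bᵀ y = c: 1·y_soil + 2·y_stone = 12; 6·y_soil + 3·y_stone = 27.
This yields shadow prices y_soil = 2, y_stone = 5.
Δz = y_soil·Δb = 2 × (-3) = -6, so new z* = 537 − 6 = 531.

531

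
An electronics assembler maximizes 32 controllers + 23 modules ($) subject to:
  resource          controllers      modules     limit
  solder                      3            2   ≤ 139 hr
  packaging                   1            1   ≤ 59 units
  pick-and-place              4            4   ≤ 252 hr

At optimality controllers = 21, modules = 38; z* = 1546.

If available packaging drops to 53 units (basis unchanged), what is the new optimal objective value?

Binding: solder and packaging. Non-binding: pick-and-place (16 unused).
Since pick-and-place is not tight, its dual is 0.
From A_Bᵀ y = c: 3·y_solder + 1·y_packaging = 32; 2·y_solder + 1·y_packaging = 23.
Solving: y_solder = 9, y_packaging = 5.
Δz = y_packaging·Δb = 5 × (-6) = -30, so new z* = 1546 − 30 = 1516.

1516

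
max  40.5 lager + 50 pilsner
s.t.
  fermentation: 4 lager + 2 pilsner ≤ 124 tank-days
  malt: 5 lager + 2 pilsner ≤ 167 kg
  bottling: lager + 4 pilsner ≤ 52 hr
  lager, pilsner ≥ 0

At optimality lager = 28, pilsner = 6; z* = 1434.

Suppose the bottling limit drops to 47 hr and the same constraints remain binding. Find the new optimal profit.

Check each constraint at x*: fermentation 124/124 (tight); malt 152/167 (slack 15); bottling 52/52 (tight).
Slack constraints have shadow price 0 (complementary slackness).
Dual feasibility on the basic columns requires 4·y_fermentation + 1·y_bottling = 40.5, 2·y_fermentation + 4·y_bottling = 50.
Solving: y_fermentation = 8, y_bottling = 8.5.
Δz = y_bottling·Δb = 8.5 × (-5) = -42.5, so new z* = 1434 − 42.5 = 1391.5.

1391.5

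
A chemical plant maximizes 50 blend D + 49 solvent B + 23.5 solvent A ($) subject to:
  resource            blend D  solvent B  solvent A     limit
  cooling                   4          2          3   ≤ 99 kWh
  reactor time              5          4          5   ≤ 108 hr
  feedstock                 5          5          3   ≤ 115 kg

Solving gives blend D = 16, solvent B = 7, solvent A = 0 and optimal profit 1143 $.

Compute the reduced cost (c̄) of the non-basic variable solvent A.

-8.5

At the optimum: cooling uses 78 of 99 (slack = 21); reactor time uses 108 of 108 (binding); feedstock uses 115 of 115 (binding).
By complementary slackness, y = 0 for the non-binding constraint.
The binding rows give the dual system: 5·y_reactor time + 5·y_feedstock = 50 and 4·y_reactor time + 5·y_feedstock = 49.
Solving: y_reactor time = 1, y_feedstock = 9.
Reduced cost of solvent A: c₃ − yᵀa₃ = 23.5 − (1·5 + 9·3) = 23.5 − 32 = -8.5.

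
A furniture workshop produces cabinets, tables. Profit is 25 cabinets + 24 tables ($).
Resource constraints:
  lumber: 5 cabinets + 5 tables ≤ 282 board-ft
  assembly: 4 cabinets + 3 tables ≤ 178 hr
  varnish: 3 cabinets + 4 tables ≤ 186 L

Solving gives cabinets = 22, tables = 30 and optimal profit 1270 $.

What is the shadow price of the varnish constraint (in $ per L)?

At the optimum: lumber uses 260 of 282 (slack = 22); assembly uses 178 of 178 (binding); varnish uses 186 of 186 (binding).
By complementary slackness, y = 0 for the non-binding constraint.
Dual feasibility on the basic columns requires 4·y_assembly + 3·y_varnish = 25, 3·y_assembly + 4·y_varnish = 24.
Solving: y_assembly = 4, y_varnish = 3.
Shadow price of varnish = 3.

3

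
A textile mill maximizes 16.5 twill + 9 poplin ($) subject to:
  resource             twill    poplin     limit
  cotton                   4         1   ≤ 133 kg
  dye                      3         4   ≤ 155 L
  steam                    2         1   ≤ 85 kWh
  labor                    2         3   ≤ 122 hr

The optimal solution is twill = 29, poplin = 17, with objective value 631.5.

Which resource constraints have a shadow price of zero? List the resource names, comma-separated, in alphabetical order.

cotton: 133/133 (binding)
dye: 155/155 (binding)
steam: 75/85 (slack 10)
labor: 109/122 (slack 13)
By complementary slackness, a constraint with positive slack has shadow price 0 → labor, steam.

labor, steam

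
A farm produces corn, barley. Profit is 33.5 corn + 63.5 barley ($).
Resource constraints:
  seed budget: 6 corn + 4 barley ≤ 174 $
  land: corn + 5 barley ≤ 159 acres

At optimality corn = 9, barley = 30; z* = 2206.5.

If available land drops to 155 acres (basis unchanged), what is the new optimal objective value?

Both seed budget and land are binding at x*.
Dual feasibility on the basic columns requires 6·y_seed budget + 1·y_land = 33.5, 4·y_seed budget + 5·y_land = 63.5.
Solving: y_seed budget = 4, y_land = 9.5.
Δz = y_land·Δb = 9.5 × (-4) = -38, so new z* = 2206.5 − 38 = 2168.5.

2168.5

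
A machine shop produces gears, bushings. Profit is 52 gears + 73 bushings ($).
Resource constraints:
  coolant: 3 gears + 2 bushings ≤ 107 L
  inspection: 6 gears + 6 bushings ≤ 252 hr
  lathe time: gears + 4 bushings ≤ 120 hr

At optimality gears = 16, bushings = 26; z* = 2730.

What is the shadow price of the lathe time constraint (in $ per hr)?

Check each constraint at x*: coolant 100/107 (slack 7); inspection 252/252 (tight); lathe time 120/120 (tight).
By complementary slackness, y = 0 for the non-binding constraint.
From A_Bᵀ y = c: 6·y_inspection + 1·y_lathe time = 52; 6·y_inspection + 4·y_lathe time = 73.
This yields shadow prices y_inspection = 7.5, y_lathe time = 7.
Shadow price of lathe time = 7.

7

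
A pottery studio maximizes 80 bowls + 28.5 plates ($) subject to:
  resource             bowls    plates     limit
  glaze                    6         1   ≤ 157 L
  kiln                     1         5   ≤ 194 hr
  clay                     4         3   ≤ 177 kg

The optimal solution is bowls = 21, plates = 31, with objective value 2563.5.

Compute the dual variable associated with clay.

6.5

Binding: glaze and clay. Non-binding: kiln (18 unused).
Since kiln is not tight, its dual is 0.
Dual feasibility on the basic columns requires 6·y_glaze + 4·y_clay = 80, 1·y_glaze + 3·y_clay = 28.5.
This yields shadow prices y_glaze = 9, y_clay = 6.5.
Shadow price of clay = 6.5.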